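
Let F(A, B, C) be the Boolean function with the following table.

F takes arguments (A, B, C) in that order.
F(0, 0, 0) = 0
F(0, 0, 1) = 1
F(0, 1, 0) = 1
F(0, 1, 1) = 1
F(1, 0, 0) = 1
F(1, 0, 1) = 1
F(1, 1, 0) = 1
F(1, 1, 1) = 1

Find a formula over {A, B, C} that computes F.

F is 0 on exactly one input, (0,0,0), whose minterm is ¬A·¬B·¬C. So F is the negation of that single conjunction.

F(A, B, C) = NOT ((NOT A AND NOT B) AND NOT C)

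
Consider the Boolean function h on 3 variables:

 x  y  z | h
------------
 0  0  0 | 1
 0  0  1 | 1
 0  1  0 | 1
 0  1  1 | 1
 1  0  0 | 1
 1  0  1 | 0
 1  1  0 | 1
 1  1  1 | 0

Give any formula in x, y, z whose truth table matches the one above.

h is 0 on only 2 rows — (1,0,1), (1,1,1). Writing each as a minterm (x·¬y·z, x·y·z) and OR-ing them characterizes exactly where h=0, so h is the negation of that disjunction.

h(x, y, z) = ~(((x & ~y) & z) | ((x & y) & z))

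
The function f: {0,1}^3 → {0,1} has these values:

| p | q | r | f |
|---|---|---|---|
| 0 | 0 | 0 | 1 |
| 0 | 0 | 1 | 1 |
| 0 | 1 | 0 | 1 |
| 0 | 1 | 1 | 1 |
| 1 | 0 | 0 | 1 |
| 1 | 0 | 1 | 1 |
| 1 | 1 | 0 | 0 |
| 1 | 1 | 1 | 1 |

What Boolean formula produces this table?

Only row (1,1,0) gives 0. So f is 1 everywhere except there — the complement of the minterm p·q·¬r.

f(p, q, r) = ~((p & q) & ~r)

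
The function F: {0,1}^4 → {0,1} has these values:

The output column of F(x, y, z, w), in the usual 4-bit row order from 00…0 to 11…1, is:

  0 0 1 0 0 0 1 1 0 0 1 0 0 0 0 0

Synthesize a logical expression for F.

Collect the rows where F=1 — (0,0,1,0), (0,1,1,0), (0,1,1,1), (1,0,1,0) — and write one minterm per row: ¬x·¬y·z·¬w, ¬x·y·z·¬w, ¬x·y·z·w, x·¬y·z·¬w. Their union (logical OR) reproduces the table exactly.

F(x, y, z, w) = (((((~x & ~y) & z) & ~w) | (((~x & y) & z) & ~w)) | (((~x & y) & z) & w)) | (((x & ~y) & z) & ~w)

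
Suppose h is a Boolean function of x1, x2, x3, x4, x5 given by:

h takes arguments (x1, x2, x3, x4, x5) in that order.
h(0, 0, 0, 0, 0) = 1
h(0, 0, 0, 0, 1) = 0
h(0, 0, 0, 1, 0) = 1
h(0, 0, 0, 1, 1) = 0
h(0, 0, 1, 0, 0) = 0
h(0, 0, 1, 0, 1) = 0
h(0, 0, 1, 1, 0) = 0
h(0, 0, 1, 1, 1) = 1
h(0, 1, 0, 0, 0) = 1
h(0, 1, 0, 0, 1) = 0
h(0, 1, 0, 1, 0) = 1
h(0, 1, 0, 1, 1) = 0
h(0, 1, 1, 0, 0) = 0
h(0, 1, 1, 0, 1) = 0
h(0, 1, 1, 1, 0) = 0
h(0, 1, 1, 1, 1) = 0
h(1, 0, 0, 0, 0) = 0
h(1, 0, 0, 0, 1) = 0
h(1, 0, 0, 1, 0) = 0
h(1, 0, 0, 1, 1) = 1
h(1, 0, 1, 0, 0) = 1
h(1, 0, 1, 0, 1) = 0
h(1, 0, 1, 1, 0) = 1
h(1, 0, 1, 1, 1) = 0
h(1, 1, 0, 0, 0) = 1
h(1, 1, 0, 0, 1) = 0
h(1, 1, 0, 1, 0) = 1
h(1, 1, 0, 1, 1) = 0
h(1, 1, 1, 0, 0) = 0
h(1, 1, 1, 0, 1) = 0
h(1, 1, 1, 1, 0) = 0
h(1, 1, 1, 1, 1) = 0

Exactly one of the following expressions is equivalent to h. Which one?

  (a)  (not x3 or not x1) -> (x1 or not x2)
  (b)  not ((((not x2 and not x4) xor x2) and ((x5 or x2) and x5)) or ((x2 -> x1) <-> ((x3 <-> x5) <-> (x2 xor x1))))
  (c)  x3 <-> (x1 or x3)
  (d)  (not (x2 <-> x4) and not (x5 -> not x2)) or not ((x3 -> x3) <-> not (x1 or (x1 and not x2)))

b

(a) fails at (0,0,0,0,1): the formula yields 1, h is 0.
(c) fails at (0,0,0,0,1): the formula yields 1, h is 0.
(d) fails at (0,0,0,0,0): the formula yields 0, h is 1.
(b) is the remaining candidate, and it agrees with h on all 32 inputs.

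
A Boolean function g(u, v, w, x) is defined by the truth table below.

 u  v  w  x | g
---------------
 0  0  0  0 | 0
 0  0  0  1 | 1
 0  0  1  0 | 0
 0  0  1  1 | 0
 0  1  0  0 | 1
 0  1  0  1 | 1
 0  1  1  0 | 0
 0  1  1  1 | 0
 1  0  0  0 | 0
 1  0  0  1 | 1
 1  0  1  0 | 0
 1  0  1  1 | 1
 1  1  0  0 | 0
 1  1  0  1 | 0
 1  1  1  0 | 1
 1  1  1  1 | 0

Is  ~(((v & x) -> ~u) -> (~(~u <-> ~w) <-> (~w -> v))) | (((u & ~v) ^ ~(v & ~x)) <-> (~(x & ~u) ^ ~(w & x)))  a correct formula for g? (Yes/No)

No

Evaluate ~(((v & x) -> ~u) -> (~(~u <-> ~w) <-> (~w -> v))) | (((u & ~v) ^ ~(v & ~x)) <-> (~(x & ~u) ^ ~(w & x))) on each row and compare to g:
  u=0, v=0, w=0, x=0: formula gives 0, g = 0 ✓
  u=0, v=0, w=0, x=1: formula gives 1, g = 1 ✓
  u=0, v=0, w=1, x=0: formula gives 0, g = 0 ✓
  u=0, v=0, w=1, x=1: formula gives 0, g = 0 ✓
  …
  u=0, v=1, w=1, x=0: formula gives 1, but g = 0 ✗
Since they disagree at (0,1,1,0), the expression is not a correct formula for g.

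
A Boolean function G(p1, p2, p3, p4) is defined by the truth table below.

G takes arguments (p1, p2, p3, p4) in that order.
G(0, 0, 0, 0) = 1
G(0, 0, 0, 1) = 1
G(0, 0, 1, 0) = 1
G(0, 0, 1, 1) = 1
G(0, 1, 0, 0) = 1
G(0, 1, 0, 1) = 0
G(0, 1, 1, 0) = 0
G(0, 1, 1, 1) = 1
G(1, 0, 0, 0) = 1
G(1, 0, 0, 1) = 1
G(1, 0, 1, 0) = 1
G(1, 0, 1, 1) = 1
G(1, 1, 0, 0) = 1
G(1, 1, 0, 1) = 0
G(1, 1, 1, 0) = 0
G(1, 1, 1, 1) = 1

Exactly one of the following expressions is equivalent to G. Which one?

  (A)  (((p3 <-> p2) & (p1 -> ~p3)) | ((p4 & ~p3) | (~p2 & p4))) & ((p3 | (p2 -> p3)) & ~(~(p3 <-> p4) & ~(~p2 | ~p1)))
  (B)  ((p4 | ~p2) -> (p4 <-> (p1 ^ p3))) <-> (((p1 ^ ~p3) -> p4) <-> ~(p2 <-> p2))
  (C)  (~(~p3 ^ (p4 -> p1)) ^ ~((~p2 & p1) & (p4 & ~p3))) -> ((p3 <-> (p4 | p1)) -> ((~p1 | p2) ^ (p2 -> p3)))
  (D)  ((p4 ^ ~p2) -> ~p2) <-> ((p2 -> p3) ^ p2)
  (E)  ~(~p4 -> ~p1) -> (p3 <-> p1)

(A) disagrees with G on (0,0,1,0) (formula → 0, table → 1); rule it out.
(B) disagrees with G on (0,0,1,1) (formula → 0, table → 1); rule it out.
(C) disagrees with G on (0,1,0,1) (formula → 1, table → 0); rule it out.
(E) disagrees with G on (0,1,0,1) (formula → 1, table → 0); rule it out.
Only (D) survives; checking it on all 16 rows confirms it matches G.

D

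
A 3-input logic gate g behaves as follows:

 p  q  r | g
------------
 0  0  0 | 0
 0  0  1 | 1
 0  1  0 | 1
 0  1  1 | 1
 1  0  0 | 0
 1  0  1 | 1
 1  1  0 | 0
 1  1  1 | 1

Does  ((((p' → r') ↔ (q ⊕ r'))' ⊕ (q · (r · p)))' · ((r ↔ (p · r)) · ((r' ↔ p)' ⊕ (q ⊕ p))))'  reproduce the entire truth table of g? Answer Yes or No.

No

Evaluate ((((p' → r') ↔ (q ⊕ r'))' ⊕ (q · (r · p)))' · ((r ↔ (p · r)) · ((r' ↔ p)' ⊕ (q ⊕ p))))' on each row and compare to g:
  p=0, q=0, r=0: formula gives 0, g = 0 ✓
  p=0, q=0, r=1: formula gives 1, g = 1 ✓
  p=0, q=1, r=0: formula gives 1, g = 1 ✓
  p=0, q=1, r=1: formula gives 1, g = 1 ✓
  p=1, q=0, r=0: formula gives 0, g = 0 ✓
  …
  p=1, q=1, r=0: formula gives 1, but g = 0 ✗
A single disagreement suffices: at (1,1,0) they differ, so the formula does not compute g.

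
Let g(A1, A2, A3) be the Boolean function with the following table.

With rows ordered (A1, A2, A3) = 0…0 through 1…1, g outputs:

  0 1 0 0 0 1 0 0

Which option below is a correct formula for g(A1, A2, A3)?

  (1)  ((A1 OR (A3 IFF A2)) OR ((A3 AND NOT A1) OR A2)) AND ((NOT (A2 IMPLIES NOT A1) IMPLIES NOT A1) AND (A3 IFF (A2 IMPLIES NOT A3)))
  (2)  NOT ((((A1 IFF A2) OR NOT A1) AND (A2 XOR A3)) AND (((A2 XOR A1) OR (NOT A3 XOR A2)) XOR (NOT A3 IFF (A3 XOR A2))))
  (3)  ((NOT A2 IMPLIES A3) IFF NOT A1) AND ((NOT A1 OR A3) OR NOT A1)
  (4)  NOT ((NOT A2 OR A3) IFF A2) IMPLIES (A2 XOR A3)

(2) fails at (0,0,0): the formula yields 1, g is 0.
(3) fails at (0,1,0): the formula yields 1, g is 0.
(4) fails at (0,1,0): the formula yields 1, g is 0.
That leaves (1). Evaluating it on every row reproduces the table of g exactly.

1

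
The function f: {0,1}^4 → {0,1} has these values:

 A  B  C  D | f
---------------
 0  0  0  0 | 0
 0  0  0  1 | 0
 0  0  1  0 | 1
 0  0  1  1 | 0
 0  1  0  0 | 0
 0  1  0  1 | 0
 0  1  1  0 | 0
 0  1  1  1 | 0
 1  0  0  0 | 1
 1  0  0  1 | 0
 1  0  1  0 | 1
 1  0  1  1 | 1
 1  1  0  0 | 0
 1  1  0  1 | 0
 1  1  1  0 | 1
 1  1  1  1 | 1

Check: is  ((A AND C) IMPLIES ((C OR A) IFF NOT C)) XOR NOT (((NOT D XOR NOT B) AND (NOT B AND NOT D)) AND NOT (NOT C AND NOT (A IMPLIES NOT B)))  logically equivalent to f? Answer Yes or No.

No

Check the formula against f row by row:
  A=0, B=0, C=0, D=0: formula gives 0, f = 0 ✓
  A=0, B=0, C=0, D=1: formula gives 0, f = 0 ✓
  A=0, B=0, C=1, D=0: formula gives 0, but f = 1 ✗
A single disagreement suffices: at (0,0,1,0) they differ, so the formula does not compute f.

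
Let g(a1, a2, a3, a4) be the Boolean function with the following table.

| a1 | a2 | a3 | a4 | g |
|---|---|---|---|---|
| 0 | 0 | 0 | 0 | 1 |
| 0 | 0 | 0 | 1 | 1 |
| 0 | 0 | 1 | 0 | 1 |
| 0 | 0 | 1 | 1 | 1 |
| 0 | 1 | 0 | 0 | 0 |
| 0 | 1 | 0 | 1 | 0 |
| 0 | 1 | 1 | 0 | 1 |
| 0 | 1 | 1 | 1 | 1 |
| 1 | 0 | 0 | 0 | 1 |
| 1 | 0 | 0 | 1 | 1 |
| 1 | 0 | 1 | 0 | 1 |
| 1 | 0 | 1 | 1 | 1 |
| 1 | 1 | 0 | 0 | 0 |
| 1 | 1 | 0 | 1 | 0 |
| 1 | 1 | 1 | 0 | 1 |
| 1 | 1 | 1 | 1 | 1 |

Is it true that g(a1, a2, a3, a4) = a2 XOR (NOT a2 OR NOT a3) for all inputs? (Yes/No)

Evaluate a2 XOR (NOT a2 OR NOT a3) on each row and compare to g:
  a1=0, a2=0, a3=0, a4=0: formula gives 1, g = 1 ✓
  a1=0, a2=0, a3=0, a4=1: formula gives 1, g = 1 ✓
  a1=0, a2=0, a3=1, a4=0: formula gives 1, g = 1 ✓
  a1=0, a2=0, a3=1, a4=1: formula gives 1, g = 1 ✓
  …and likewise for the remaining 12 rows.
No disagreement on any input; they are logically equivalent.

Yes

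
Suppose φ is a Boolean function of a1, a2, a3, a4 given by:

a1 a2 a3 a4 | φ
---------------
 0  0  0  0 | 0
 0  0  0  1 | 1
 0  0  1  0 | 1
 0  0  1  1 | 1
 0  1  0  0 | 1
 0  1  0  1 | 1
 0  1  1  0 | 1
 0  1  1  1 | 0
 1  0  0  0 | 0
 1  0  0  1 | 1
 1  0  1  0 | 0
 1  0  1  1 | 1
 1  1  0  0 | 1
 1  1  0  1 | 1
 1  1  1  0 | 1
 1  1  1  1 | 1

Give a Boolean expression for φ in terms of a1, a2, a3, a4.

φ(a1, a2, a3, a4) = not ((((((not a1 and not a2) and not a3) and not a4) or (((not a1 and a2) and a3) and a4)) or (((a1 and not a2) and not a3) and not a4)) or (((a1 and not a2) and a3) and not a4))

The 0-rows are (0,0,0,0), (0,1,1,1), (1,0,0,0), (1,0,1,0). Take each as a conjunction (¬a1·¬a2·¬a3·¬a4, ¬a1·a2·a3·a4, a1·¬a2·¬a3·¬a4, a1·¬a2·a3·¬a4), form their disjunction, and complement — that gives a formula that is 1 everywhere φ is.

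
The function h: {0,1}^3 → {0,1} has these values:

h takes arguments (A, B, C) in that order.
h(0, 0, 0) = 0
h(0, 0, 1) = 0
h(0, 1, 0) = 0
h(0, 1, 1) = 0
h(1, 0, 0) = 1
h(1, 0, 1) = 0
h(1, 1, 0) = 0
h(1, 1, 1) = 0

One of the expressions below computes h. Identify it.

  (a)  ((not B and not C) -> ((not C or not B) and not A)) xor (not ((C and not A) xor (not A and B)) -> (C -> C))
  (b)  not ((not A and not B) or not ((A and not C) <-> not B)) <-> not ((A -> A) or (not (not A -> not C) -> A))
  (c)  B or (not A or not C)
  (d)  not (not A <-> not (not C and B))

a

(b): at (0,0,0) it gives 1, but h = 0 — eliminated.
(c): at (0,0,0) it gives 1, but h = 0 — eliminated.
(d): at (0,1,0) it gives 1, but h = 0 — eliminated.
That leaves (a). Evaluating it on every row reproduces the table of h exactly.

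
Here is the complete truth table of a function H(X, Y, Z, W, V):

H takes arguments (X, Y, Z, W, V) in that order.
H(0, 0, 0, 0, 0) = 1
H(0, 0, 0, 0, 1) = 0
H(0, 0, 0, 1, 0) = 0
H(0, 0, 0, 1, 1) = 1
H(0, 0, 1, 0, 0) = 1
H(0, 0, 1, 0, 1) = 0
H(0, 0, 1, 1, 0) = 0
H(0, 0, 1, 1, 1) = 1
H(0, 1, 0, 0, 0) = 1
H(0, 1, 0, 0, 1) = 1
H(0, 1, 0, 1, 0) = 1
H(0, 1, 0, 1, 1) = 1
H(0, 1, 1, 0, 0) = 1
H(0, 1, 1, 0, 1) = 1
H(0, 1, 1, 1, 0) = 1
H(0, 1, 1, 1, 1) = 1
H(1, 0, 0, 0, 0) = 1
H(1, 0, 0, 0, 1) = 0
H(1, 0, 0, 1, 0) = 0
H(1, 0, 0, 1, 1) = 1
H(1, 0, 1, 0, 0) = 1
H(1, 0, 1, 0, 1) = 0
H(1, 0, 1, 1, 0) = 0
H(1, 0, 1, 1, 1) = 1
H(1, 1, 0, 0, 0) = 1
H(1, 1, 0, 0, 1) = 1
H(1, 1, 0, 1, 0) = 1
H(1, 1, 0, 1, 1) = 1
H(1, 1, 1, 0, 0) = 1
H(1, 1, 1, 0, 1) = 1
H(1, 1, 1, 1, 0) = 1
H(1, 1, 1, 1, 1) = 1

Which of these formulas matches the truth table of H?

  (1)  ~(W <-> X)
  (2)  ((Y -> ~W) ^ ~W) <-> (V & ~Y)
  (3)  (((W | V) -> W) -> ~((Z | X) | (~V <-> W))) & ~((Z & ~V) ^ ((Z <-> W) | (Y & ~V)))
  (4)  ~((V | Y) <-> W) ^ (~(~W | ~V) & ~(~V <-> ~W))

2

(1) disagrees with H on (0,0,0,0,0) (formula → 0, table → 1); rule it out.
(3) disagrees with H on (0,0,0,0,0) (formula → 0, table → 1); rule it out.
(4) disagrees with H on (0,0,0,0,0) (formula → 0, table → 1); rule it out.
(2) is the remaining candidate, and it agrees with H on all 32 inputs.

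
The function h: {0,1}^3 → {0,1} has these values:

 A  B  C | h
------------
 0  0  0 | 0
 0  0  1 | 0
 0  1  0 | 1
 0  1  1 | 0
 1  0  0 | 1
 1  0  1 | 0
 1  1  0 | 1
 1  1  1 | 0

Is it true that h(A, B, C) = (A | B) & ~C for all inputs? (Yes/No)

Yes

Evaluate (A | B) & ~C on each row and compare to h:
  A=0, B=0, C=0: formula gives 0, h = 0 ✓
  A=0, B=0, C=1: formula gives 0, h = 0 ✓
  A=0, B=1, C=0: formula gives 1, h = 1 ✓
  A=0, B=1, C=1: formula gives 0, h = 0 ✓
  A=1, B=0, C=0: formula gives 1, h = 1 ✓
  …and likewise for the remaining 3 rows.
No disagreement on any input; they are logically equivalent.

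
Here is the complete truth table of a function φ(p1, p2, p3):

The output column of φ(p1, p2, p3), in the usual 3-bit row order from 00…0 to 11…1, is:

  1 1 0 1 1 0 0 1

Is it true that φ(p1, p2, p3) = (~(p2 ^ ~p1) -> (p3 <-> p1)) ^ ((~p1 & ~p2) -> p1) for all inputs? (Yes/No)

Check the formula against φ row by row:
  p1=0, p2=0, p3=0: formula gives 1, φ = 1 ✓
  p1=0, p2=0, p3=1: formula gives 1, φ = 1 ✓
  p1=0, p2=1, p3=0: formula gives 0, φ = 0 ✓
  p1=0, p2=1, p3=1: formula gives 1, φ = 1 ✓
  p1=1, p2=0, p3=0: formula gives 1, φ = 1 ✓
  …
  p1=1, p2=1, p3=1: formula gives 0, but φ = 1 ✗
A single disagreement suffices: at (1,1,1) they differ, so the formula does not compute φ.

No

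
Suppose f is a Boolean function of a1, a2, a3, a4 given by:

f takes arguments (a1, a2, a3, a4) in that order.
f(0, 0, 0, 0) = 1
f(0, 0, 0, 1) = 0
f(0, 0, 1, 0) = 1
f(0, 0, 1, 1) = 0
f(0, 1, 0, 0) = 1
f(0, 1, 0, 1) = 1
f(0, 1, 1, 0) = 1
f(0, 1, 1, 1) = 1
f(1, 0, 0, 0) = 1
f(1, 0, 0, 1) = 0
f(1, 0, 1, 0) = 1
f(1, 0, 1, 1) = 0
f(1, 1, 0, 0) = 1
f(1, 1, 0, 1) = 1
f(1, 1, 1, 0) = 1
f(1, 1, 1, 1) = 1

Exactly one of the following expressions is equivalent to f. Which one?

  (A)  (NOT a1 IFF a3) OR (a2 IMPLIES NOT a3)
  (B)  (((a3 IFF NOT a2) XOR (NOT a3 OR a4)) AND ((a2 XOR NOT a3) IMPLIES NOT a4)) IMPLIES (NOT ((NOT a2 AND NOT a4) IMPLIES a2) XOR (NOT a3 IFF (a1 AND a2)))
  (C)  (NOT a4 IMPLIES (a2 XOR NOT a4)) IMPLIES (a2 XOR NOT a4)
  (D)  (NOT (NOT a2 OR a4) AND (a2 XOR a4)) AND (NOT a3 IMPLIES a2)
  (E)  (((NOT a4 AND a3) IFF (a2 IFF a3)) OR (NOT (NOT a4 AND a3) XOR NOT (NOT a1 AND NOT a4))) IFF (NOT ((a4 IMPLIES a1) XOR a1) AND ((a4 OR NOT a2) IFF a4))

C

(A) fails at (0,0,0,1): the formula yields 1, f is 0.
(B) fails at (0,0,0,1): the formula yields 1, f is 0.
(D) fails at (0,0,0,0): the formula yields 0, f is 1.
(E) fails at (0,0,0,0): the formula yields 0, f is 1.
(C) is the remaining candidate, and it agrees with f on all 16 inputs.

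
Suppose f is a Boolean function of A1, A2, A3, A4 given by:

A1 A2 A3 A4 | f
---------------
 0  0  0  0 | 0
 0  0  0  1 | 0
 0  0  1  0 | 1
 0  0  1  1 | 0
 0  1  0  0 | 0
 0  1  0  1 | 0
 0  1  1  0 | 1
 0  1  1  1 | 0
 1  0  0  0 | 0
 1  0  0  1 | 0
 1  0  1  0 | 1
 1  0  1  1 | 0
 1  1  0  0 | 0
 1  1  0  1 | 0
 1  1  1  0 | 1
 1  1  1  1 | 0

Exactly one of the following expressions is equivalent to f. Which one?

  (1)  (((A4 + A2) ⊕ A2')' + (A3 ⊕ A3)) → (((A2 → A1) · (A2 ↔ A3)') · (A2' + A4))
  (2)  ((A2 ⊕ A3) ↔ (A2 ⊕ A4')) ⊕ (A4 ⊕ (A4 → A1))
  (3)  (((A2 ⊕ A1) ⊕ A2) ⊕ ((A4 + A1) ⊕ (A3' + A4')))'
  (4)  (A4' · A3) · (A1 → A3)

(1) disagrees with f on (0,0,0,0) (formula → 1, table → 0); rule it out.
(2) disagrees with f on (0,0,0,0) (formula → 1, table → 0); rule it out.
(3) disagrees with f on (0,0,0,1) (formula → 1, table → 0); rule it out.
Only (4) survives; checking it on all 16 rows confirms it matches f.

4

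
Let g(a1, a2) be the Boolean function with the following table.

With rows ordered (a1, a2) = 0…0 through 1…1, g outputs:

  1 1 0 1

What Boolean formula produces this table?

This is a1 → a2 (false only at 1,0).

g(a1, a2) = a1 -> a2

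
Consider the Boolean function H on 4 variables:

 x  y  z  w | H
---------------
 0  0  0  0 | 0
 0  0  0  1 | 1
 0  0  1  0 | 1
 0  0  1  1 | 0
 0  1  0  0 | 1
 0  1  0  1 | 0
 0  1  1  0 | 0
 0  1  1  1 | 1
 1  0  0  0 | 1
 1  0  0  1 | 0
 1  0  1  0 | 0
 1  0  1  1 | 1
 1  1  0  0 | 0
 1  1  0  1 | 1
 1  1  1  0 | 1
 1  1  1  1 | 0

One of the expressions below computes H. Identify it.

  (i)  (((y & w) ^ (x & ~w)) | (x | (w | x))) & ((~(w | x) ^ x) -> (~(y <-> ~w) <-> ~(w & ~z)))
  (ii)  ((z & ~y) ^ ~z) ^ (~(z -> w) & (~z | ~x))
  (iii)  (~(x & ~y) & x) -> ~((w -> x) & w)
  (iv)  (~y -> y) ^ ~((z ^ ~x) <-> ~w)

(i) fails at (0,0,1,0): the formula yields 0, H is 1.
(ii) fails at (0,0,0,0): the formula yields 1, H is 0.
(iii) fails at (0,0,0,0): the formula yields 1, H is 0.
Only (iv) survives; checking it on all 16 rows confirms it matches H.

iv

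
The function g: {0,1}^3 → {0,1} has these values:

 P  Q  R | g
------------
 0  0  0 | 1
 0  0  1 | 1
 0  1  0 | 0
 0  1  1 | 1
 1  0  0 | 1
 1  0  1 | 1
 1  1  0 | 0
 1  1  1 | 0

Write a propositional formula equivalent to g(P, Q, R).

g(P, Q, R) = ~((((~P & Q) & ~R) | ((P & Q) & ~R)) | ((P & Q) & R))

g is 0 on only 3 rows — (0,1,0), (1,1,0), (1,1,1). Writing each as a minterm (¬P·Q·¬R, P·Q·¬R, P·Q·R) and OR-ing them characterizes exactly where g=0, so g is the negation of that disjunction.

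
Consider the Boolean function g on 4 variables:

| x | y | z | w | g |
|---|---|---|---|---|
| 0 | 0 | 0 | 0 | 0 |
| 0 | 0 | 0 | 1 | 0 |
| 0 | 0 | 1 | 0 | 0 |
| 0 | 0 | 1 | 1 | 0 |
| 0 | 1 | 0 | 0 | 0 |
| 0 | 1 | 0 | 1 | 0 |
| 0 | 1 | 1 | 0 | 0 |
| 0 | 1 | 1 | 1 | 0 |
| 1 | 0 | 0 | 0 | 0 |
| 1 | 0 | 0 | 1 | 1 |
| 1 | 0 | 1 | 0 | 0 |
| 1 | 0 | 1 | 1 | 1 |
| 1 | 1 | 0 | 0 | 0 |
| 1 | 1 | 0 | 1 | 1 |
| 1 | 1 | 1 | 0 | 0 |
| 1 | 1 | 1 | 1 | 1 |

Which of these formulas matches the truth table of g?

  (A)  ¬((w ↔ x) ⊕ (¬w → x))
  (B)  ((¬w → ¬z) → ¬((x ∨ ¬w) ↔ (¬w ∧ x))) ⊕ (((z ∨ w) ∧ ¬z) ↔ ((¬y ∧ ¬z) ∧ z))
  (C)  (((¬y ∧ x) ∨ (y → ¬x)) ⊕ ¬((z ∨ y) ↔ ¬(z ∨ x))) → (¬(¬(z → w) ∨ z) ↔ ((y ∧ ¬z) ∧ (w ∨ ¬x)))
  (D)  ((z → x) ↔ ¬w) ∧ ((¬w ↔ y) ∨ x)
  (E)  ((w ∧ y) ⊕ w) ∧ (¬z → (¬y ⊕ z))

(B): at (0,0,1,1) it gives 1, but g = 0 — eliminated.
(C): at (0,0,0,0) it gives 1, but g = 0 — eliminated.
(D): at (0,0,1,1) it gives 1, but g = 0 — eliminated.
(E): at (0,0,0,1) it gives 1, but g = 0 — eliminated.
Only (A) survives; checking it on all 16 rows confirms it matches g.

A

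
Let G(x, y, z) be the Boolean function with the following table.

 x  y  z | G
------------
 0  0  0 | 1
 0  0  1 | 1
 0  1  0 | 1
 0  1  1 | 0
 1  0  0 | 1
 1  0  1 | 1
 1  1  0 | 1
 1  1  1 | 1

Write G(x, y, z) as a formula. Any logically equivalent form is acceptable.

Only row (0,1,1) gives 0. So G is 1 everywhere except there — the complement of the minterm ¬x·y·z.

G(x, y, z) = ((x' · y) · z)'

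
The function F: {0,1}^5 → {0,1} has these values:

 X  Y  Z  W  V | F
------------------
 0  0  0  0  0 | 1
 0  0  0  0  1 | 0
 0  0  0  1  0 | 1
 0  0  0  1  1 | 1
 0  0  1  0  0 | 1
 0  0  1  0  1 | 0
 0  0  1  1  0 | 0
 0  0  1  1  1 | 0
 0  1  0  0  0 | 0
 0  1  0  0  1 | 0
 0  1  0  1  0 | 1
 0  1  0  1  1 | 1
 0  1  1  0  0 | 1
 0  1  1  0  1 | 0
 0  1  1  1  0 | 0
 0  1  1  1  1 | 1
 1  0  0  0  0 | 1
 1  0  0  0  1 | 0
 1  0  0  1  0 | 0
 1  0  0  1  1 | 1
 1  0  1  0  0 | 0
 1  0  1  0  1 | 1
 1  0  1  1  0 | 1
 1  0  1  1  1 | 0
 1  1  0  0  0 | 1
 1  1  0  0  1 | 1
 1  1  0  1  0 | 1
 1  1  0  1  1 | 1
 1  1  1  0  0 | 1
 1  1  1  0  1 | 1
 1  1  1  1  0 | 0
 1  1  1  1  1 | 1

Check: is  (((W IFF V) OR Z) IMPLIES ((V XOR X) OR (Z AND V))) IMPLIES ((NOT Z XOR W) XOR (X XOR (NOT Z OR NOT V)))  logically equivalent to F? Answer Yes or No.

Evaluate (((W IFF V) OR Z) IMPLIES ((V XOR X) OR (Z AND V))) IMPLIES ((NOT Z XOR W) XOR (X XOR (NOT Z OR NOT V))) on each row and compare to F:
  X=0, Y=0, Z=0, W=0, V=0: formula gives 1, F = 1 ✓
  X=0, Y=0, Z=0, W=0, V=1: formula gives 0, F = 0 ✓
  X=0, Y=0, Z=0, W=1, V=0: formula gives 1, F = 1 ✓
  X=0, Y=0, Z=0, W=1, V=1: formula gives 1, F = 1 ✓
  …
  X=0, Y=0, Z=1, W=1, V=0: formula gives 1, but F = 0 ✗
Row (0,0,1,1,0) is a counterexample, so the formula is not equivalent to F.

No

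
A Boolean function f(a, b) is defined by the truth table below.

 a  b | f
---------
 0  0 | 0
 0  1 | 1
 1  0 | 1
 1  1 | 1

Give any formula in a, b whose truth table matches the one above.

The output is 1 whenever at least one input is 1 — the OR of all inputs.

f(a, b) = a OR b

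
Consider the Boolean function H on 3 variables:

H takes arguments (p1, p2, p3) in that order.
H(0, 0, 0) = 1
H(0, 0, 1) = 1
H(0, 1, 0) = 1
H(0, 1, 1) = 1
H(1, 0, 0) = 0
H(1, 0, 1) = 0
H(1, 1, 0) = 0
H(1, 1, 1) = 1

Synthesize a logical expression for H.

H(p1, p2, p3) = NOT ((((p1 AND NOT p2) AND NOT p3) OR ((p1 AND NOT p2) AND p3)) OR ((p1 AND p2) AND NOT p3))

The 0-rows are (1,0,0), (1,0,1), (1,1,0). Take each as a conjunction (p1·¬p2·¬p3, p1·¬p2·p3, p1·p2·¬p3), form their disjunction, and complement — that gives a formula that is 1 everywhere H is.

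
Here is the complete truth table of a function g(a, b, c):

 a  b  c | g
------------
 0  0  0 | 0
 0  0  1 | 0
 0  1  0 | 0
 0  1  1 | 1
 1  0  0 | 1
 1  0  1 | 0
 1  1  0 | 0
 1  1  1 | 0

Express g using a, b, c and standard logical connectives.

g(a, b, c) = ((¬a ∧ b) ∧ c) ∨ ((a ∧ ¬b) ∧ ¬c)

Collect the rows where g=1 — (0,1,1), (1,0,0) — and write one minterm per row: ¬a·b·c, a·¬b·¬c. Their union (logical OR) reproduces the table exactly.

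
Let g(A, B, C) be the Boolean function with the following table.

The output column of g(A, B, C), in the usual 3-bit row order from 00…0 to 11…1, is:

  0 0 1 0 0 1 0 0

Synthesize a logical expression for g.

g(A, B, C) = ((~A & B) & ~C) | ((A & ~B) & C)

The 1-rows are (0,1,0), (1,0,1). Each contributes one minterm — ¬A·B·¬C; A·¬B·C — and their disjunction is a sum-of-products form of g.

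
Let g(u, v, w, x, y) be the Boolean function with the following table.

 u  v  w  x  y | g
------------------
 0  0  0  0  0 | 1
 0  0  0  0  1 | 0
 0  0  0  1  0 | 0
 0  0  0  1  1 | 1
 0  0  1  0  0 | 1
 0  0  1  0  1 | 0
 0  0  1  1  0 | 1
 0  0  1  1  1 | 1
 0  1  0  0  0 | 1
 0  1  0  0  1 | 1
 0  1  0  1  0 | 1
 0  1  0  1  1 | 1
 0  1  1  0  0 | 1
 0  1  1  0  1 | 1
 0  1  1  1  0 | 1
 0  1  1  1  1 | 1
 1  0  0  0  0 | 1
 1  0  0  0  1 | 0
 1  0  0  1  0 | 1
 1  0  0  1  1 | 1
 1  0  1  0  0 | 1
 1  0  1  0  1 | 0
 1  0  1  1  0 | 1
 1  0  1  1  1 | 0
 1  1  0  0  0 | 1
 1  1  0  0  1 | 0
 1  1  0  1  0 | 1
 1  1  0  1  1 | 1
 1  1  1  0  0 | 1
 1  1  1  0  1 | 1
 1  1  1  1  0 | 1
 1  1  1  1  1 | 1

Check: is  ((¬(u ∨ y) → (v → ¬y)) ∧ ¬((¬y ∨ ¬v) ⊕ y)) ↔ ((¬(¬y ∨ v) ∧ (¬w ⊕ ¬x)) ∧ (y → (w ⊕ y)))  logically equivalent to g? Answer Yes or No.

Check the formula against g row by row:
  u=0, v=0, w=0, x=0, y=0: formula gives 1, g = 1 ✓
  u=0, v=0, w=0, x=0, y=1: formula gives 0, g = 0 ✓
  u=0, v=0, w=0, x=1, y=0: formula gives 1, but g = 0 ✗
Since they disagree at (0,0,0,1,0), the expression is not a correct formula for g.

No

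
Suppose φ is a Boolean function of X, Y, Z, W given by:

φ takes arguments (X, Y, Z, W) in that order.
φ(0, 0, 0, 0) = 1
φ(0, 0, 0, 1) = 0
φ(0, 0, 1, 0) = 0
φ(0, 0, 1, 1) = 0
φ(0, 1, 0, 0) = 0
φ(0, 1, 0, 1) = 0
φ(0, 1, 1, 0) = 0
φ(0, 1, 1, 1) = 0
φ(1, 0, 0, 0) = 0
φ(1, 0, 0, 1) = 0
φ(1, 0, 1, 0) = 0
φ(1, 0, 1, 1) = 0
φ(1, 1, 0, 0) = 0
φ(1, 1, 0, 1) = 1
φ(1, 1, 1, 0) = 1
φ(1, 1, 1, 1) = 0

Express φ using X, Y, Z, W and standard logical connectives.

The 1-rows are (0,0,0,0), (1,1,0,1), (1,1,1,0). Each contributes one minterm — ¬X·¬Y·¬Z·¬W; X·Y·¬Z·W; X·Y·Z·¬W — and their disjunction is a sum-of-products form of φ.

φ(X, Y, Z, W) = ((((¬X ∧ ¬Y) ∧ ¬Z) ∧ ¬W) ∨ (((X ∧ Y) ∧ ¬Z) ∧ W)) ∨ (((X ∧ Y) ∧ Z) ∧ ¬W)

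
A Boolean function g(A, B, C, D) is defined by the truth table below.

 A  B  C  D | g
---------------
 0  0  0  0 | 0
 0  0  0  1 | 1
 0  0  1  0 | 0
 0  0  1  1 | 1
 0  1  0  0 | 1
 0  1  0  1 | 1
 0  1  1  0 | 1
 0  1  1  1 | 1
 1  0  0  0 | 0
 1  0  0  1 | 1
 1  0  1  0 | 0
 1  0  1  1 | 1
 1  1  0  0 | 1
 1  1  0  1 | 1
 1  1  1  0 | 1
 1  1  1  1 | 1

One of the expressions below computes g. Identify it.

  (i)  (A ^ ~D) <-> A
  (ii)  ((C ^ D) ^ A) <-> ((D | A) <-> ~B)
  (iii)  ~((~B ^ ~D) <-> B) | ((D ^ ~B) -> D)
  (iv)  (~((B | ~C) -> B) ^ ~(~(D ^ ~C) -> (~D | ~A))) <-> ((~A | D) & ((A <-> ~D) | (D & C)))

iii

(i) fails at (0,1,0,0): the formula yields 0, g is 1.
(ii) fails at (0,0,0,0): the formula yields 1, g is 0.
(iv) fails at (0,0,1,0): the formula yields 1, g is 0.
(iii) is the remaining candidate, and it agrees with g on all 16 inputs.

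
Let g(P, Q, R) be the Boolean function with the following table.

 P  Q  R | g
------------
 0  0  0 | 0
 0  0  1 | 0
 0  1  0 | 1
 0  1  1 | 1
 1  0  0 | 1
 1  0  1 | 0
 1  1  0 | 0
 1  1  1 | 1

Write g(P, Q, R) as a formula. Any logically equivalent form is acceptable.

g(P, Q, R) = ((((¬P ∧ Q) ∧ ¬R) ∨ ((¬P ∧ Q) ∧ R)) ∨ ((P ∧ ¬Q) ∧ ¬R)) ∨ ((P ∧ Q) ∧ R)

g=1 on 4 inputs: (0,1,0), (0,1,1), (1,0,0), (1,1,1). Reading each as a conjunction of literals (¬P·Q·¬R, ¬P·Q·R, P·¬Q·¬R, P·Q·R) and taking the OR gives the canonical DNF.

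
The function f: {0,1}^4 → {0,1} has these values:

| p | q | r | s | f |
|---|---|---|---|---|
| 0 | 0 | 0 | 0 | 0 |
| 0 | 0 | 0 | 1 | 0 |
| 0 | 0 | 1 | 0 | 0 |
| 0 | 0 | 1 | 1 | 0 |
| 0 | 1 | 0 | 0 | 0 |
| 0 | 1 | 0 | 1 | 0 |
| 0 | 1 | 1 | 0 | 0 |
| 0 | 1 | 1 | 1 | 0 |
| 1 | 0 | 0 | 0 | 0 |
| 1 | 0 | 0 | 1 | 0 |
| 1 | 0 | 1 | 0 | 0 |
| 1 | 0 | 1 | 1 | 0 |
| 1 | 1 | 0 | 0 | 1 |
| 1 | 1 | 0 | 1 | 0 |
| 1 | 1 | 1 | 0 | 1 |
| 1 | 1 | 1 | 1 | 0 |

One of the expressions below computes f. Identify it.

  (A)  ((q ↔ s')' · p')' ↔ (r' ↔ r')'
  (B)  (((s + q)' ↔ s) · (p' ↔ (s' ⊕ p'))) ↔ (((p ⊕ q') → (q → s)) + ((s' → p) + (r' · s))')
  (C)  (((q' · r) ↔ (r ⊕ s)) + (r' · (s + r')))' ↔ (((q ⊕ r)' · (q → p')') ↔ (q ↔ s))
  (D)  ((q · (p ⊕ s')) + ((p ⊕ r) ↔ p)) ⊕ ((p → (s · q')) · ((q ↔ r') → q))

(A) fails at (0,0,0,0): the formula yields 1, f is 0.
(C) fails at (0,0,0,0): the formula yields 1, f is 0.
(D) fails at (0,1,1,1): the formula yields 1, f is 0.
(B) is the remaining candidate, and it agrees with f on all 16 inputs.

B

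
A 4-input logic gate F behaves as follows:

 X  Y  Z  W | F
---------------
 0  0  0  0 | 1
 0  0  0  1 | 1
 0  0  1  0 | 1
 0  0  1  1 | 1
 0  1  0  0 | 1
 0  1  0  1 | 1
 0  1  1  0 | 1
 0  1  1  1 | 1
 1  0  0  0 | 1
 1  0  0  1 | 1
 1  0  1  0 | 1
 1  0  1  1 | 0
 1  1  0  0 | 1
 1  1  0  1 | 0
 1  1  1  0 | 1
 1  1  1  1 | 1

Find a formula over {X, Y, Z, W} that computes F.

F(X, Y, Z, W) = ((((X · Y') · Z) · W) + (((X · Y) · Z') · W))'

The 0-rows are (1,0,1,1), (1,1,0,1). Take each as a conjunction (X·¬Y·Z·W, X·Y·¬Z·W), form their disjunction, and complement — that gives a formula that is 1 everywhere F is.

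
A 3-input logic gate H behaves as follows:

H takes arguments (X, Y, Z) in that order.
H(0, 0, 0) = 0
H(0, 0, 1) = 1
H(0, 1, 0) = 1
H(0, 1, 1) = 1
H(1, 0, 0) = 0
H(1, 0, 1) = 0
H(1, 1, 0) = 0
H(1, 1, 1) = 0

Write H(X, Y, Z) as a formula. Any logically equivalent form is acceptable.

H(X, Y, Z) = (((¬X ∧ ¬Y) ∧ Z) ∨ ((¬X ∧ Y) ∧ ¬Z)) ∨ ((¬X ∧ Y) ∧ Z)

The 1-rows are (0,0,1), (0,1,0), (0,1,1). Each contributes one minterm — ¬X·¬Y·Z; ¬X·Y·¬Z; ¬X·Y·Z — and their disjunction is a sum-of-products form of H.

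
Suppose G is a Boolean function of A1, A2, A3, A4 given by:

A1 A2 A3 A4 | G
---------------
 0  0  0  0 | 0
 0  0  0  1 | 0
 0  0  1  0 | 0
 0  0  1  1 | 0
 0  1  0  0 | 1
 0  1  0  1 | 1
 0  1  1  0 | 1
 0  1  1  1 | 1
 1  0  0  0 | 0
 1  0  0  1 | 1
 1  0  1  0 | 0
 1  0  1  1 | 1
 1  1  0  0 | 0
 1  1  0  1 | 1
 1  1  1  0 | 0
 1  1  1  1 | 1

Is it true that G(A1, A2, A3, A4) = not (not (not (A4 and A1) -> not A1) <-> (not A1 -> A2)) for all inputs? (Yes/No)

Check the formula against G row by row:
  A1=0, A2=0, A3=0, A4=0: formula gives 0, G = 0 ✓
  A1=0, A2=0, A3=0, A4=1: formula gives 0, G = 0 ✓
  A1=0, A2=0, A3=1, A4=0: formula gives 0, G = 0 ✓
  A1=0, A2=0, A3=1, A4=1: formula gives 0, G = 0 ✓
  …and likewise for the remaining 12 rows.
Every row agrees, so the formula is equivalent.

Yes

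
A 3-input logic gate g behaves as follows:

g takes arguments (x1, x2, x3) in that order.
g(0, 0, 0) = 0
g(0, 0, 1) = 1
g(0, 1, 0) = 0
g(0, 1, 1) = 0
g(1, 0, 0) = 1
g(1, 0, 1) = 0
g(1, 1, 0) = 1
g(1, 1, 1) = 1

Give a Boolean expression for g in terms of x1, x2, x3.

The 1-rows are (0,0,1), (1,0,0), (1,1,0), (1,1,1). Each contributes one minterm — ¬x1·¬x2·x3; x1·¬x2·¬x3; x1·x2·¬x3; x1·x2·x3 — and their disjunction is a sum-of-products form of g.

g(x1, x2, x3) = ((((NOT x1 AND NOT x2) AND x3) OR ((x1 AND NOT x2) AND NOT x3)) OR ((x1 AND x2) AND NOT x3)) OR ((x1 AND x2) AND x3)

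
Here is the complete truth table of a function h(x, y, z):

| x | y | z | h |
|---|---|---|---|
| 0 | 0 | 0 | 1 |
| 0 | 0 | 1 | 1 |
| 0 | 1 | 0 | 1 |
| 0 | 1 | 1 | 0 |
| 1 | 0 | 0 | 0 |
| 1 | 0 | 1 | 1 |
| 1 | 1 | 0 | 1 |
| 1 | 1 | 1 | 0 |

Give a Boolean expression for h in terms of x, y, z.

h is 0 on only 3 rows — (0,1,1), (1,0,0), (1,1,1). Writing each as a minterm (¬x·y·z, x·¬y·¬z, x·y·z) and OR-ing them characterizes exactly where h=0, so h is the negation of that disjunction.

h(x, y, z) = ~((((~x & y) & z) | ((x & ~y) & ~z)) | ((x & y) & z))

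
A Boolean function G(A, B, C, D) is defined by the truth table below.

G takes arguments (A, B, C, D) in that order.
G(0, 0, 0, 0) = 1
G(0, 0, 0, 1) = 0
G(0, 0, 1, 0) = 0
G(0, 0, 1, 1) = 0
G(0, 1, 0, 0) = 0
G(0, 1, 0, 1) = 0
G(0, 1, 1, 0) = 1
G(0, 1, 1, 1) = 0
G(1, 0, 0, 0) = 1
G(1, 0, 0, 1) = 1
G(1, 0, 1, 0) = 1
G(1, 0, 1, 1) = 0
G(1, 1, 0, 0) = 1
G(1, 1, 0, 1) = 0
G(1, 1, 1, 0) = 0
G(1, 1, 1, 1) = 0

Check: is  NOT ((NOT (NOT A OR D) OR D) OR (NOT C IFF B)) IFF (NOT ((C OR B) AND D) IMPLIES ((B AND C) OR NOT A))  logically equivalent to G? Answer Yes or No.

Test each input against both G and the formula:
  A=0, B=0, C=0, D=0: formula gives 1, G = 1 ✓
  A=0, B=0, C=0, D=1: formula gives 0, G = 0 ✓
  A=0, B=0, C=1, D=0: formula gives 0, G = 0 ✓
  A=0, B=0, C=1, D=1: formula gives 0, G = 0 ✓
  … (the remaining 12 rows also agree.)
All 16 rows match — the expression computes G exactly.

Yes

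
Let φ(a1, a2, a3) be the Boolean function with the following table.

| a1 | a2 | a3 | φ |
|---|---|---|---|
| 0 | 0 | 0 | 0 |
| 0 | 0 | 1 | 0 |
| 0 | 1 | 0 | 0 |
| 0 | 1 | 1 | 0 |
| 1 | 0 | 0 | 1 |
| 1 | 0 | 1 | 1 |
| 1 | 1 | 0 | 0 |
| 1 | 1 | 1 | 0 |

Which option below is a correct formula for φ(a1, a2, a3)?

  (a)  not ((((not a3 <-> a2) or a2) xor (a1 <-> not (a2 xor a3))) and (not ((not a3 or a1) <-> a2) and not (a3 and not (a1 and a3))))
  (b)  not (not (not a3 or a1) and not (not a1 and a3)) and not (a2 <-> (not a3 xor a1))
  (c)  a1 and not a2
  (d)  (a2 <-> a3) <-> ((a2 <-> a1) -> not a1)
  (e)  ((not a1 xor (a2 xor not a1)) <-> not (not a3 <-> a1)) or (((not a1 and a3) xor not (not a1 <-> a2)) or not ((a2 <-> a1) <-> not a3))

(a) disagrees with φ on (0,0,0) (formula → 1, table → 0); rule it out.
(b) disagrees with φ on (0,0,0) (formula → 1, table → 0); rule it out.
(d) disagrees with φ on (0,0,0) (formula → 1, table → 0); rule it out.
(e) disagrees with φ on (0,0,0) (formula → 1, table → 0); rule it out.
Only (c) survives; checking it on all 8 rows confirms it matches φ.

c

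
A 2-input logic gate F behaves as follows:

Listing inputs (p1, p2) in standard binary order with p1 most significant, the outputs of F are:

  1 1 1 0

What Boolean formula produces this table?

The output is 0 only when every input is 1 — NAND of all inputs.

F(p1, p2) = NOT (p1 AND p2)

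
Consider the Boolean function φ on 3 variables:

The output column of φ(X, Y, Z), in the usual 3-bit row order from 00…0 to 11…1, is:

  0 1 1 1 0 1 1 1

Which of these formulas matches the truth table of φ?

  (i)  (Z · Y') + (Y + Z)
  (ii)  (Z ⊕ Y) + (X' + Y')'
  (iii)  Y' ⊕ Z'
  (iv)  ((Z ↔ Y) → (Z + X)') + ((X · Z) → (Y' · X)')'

i

(ii): at (0,1,1) it gives 0, but φ = 1 — eliminated.
(iii): at (0,1,1) it gives 0, but φ = 1 — eliminated.
(iv): at (0,0,0) it gives 1, but φ = 0 — eliminated.
Only (i) survives; checking it on all 8 rows confirms it matches φ.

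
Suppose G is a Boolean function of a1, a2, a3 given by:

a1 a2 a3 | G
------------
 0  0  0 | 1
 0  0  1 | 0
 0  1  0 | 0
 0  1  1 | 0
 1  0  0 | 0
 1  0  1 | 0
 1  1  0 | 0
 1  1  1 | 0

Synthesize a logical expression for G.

The output is 1 only when every input is 0 — NOR of all inputs.

G(a1, a2, a3) = NOT ((a1 OR a2) OR a3)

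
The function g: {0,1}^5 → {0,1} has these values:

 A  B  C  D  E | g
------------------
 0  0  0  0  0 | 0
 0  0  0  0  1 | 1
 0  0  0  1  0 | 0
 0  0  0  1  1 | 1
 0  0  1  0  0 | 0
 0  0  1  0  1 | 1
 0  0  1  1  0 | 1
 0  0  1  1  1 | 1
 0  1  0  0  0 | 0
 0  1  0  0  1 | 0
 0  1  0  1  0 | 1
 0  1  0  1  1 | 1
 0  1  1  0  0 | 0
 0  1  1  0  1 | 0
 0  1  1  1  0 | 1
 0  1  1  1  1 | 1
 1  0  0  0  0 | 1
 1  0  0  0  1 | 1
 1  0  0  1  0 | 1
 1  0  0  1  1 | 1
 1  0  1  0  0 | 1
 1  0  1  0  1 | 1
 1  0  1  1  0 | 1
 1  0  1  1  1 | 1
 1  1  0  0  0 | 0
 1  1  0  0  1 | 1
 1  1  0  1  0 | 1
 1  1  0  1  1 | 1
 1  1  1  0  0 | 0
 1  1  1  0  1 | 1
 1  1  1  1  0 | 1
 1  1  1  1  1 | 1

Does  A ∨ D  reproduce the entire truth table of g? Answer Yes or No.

No

Check the formula against g row by row:
  A=0, B=0, C=0, D=0, E=0: formula gives 0, g = 0 ✓
  A=0, B=0, C=0, D=0, E=1: formula gives 0, but g = 1 ✗
A single disagreement suffices: at (0,0,0,0,1) they differ, so the formula does not compute g.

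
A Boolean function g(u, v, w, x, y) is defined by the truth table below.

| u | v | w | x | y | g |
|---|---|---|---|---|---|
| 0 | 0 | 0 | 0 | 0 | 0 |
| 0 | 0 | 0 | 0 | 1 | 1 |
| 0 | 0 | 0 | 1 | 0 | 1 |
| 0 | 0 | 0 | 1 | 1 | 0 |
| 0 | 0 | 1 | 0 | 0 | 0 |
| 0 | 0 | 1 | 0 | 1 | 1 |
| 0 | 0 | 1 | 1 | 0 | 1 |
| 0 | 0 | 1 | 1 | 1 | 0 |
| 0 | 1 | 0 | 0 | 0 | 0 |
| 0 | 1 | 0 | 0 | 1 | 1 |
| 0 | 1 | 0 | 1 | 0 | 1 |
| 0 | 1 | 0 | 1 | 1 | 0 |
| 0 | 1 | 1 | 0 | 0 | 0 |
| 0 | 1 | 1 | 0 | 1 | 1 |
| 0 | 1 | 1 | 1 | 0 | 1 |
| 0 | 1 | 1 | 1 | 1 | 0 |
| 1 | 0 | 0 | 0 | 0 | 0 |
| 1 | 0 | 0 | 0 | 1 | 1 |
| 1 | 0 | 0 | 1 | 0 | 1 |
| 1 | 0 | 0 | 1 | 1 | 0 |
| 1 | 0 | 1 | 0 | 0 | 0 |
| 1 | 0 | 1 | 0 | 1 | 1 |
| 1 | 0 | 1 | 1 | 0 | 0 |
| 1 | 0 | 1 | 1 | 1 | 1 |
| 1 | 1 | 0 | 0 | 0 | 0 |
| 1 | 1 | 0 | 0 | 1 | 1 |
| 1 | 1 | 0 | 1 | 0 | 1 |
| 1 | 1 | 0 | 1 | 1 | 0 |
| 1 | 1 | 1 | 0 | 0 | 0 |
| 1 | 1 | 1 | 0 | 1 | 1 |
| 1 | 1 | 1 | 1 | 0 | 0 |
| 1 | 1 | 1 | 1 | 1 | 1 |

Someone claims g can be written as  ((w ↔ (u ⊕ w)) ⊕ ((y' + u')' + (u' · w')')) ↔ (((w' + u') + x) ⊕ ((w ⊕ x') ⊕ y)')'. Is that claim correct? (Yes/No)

Evaluate ((w ↔ (u ⊕ w)) ⊕ ((y' + u')' + (u' · w')')) ↔ (((w' + u') + x) ⊕ ((w ⊕ x') ⊕ y)')' on each row and compare to g:
  u=0, v=0, w=0, x=0, y=0: formula gives 0, g = 0 ✓
  u=0, v=0, w=0, x=0, y=1: formula gives 1, g = 1 ✓
  u=0, v=0, w=0, x=1, y=0: formula gives 1, g = 1 ✓
  u=0, v=0, w=0, x=1, y=1: formula gives 0, g = 0 ✓
  …and likewise for the remaining 28 rows.
All 32 rows match — the expression computes g exactly.

Yes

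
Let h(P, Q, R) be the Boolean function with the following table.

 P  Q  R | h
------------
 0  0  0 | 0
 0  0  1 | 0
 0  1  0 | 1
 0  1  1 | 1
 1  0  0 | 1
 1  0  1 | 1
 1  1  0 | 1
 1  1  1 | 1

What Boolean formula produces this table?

h(P, Q, R) = NOT (((NOT P AND NOT Q) AND NOT R) OR ((NOT P AND NOT Q) AND R))

There are just 2 zero rows: (0,0,0), (0,0,1). Their minterms are ¬P·¬Q·¬R, ¬P·¬Q·R; the OR of those covers precisely the 0-outputs, and negating it yields h.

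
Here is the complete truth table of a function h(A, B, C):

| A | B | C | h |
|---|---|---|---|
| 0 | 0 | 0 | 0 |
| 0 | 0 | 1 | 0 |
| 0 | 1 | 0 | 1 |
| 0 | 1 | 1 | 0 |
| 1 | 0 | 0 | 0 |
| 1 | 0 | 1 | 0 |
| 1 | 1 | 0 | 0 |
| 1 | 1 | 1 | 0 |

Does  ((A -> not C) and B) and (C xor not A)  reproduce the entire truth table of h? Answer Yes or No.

Check the formula against h row by row:
  A=0, B=0, C=0: formula gives 0, h = 0 ✓
  A=0, B=0, C=1: formula gives 0, h = 0 ✓
  A=0, B=1, C=0: formula gives 1, h = 1 ✓
  A=0, B=1, C=1: formula gives 0, h = 0 ✓
  A=1, B=0, C=0: formula gives 0, h = 0 ✓
  … (the remaining 3 rows also agree.)
No disagreement on any input; they are logically equivalent.

Yes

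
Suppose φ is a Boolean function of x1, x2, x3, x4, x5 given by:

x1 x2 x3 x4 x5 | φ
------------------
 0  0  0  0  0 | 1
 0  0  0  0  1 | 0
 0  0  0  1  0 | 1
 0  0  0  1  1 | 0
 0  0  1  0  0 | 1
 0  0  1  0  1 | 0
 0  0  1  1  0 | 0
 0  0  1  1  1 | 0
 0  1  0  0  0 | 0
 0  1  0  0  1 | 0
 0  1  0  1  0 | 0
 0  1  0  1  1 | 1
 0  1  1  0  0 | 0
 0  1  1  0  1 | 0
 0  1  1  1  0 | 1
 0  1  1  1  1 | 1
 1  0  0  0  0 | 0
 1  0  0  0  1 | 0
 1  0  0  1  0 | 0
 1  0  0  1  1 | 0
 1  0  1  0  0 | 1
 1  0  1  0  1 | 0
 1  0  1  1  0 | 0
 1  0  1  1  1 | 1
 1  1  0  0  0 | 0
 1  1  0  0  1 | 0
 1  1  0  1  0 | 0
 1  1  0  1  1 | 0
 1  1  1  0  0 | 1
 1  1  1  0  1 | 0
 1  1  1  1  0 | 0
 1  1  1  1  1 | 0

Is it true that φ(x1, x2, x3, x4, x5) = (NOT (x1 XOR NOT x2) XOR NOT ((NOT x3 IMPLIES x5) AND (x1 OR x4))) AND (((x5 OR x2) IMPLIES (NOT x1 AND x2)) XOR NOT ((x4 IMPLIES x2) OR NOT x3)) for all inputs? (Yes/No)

Test each input against both φ and the formula:
  x1=0, x2=0, x3=0, x4=0, x5=0: formula gives 1, φ = 1 ✓
  x1=0, x2=0, x3=0, x4=0, x5=1: formula gives 0, φ = 0 ✓
  x1=0, x2=0, x3=0, x4=1, x5=0: formula gives 1, φ = 1 ✓
  x1=0, x2=0, x3=0, x4=1, x5=1: formula gives 0, φ = 0 ✓
  …
  x1=1, x2=1, x3=1, x4=0, x5=0: formula gives 0, but φ = 1 ✗
Row (1,1,1,0,0) is a counterexample, so the formula is not equivalent to φ.

No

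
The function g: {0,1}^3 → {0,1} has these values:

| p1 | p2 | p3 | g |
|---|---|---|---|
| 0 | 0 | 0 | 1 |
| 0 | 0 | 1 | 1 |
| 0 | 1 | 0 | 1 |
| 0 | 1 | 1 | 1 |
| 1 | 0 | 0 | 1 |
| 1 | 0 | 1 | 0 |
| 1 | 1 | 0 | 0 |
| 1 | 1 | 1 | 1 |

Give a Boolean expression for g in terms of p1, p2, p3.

g is 0 on only 2 rows — (1,0,1), (1,1,0). Writing each as a minterm (p1·¬p2·p3, p1·p2·¬p3) and OR-ing them characterizes exactly where g=0, so g is the negation of that disjunction.

g(p1, p2, p3) = not (((p1 and not p2) and p3) or ((p1 and p2) and not p3))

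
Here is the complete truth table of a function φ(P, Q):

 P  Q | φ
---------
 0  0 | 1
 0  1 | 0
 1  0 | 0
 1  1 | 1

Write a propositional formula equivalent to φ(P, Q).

φ(P, Q) = not (P xor Q)

The output is 1 exactly when an even number of inputs are 1 — the complement of 2-way XOR.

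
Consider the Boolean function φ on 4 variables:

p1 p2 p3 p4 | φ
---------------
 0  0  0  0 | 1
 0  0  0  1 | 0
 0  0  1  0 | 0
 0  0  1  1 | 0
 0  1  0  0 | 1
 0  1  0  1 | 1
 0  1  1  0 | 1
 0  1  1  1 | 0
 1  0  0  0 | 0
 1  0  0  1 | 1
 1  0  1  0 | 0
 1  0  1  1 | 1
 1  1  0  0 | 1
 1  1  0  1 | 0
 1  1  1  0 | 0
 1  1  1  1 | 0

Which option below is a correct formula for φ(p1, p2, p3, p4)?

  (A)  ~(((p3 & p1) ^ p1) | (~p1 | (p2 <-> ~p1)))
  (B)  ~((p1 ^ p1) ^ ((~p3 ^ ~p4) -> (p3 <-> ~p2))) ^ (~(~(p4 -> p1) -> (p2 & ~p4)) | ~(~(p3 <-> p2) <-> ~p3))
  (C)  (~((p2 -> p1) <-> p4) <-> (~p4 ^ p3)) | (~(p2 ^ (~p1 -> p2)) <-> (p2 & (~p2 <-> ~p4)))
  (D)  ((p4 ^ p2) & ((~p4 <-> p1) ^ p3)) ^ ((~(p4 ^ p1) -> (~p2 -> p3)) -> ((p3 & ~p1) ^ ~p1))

D

(A): at (0,0,0,0) it gives 0, but φ = 1 — eliminated.
(B): at (0,0,1,0) it gives 1, but φ = 0 — eliminated.
(C): at (0,0,0,1) it gives 1, but φ = 0 — eliminated.
That leaves (D). Evaluating it on every row reproduces the table of φ exactly.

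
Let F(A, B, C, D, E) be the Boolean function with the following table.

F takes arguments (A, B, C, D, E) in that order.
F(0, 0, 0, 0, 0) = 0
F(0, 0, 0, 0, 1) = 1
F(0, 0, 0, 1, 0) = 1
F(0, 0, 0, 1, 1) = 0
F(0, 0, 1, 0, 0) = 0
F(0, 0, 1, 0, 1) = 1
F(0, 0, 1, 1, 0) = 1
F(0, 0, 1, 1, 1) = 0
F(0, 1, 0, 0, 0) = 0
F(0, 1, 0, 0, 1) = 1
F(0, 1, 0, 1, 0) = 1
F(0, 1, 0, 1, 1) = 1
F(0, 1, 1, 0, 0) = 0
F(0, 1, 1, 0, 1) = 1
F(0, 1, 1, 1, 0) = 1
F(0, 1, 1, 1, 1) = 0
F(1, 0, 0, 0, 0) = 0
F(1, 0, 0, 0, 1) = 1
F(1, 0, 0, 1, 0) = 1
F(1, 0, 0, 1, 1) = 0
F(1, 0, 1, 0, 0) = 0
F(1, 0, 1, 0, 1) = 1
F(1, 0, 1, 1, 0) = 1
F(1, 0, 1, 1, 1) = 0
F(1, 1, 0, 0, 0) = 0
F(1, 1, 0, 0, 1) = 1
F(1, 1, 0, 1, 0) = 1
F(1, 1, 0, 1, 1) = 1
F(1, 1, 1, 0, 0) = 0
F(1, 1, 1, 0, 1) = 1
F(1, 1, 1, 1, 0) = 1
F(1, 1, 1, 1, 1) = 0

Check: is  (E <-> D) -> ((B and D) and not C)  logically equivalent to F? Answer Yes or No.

Yes

Check the formula against F row by row:
  A=0, B=0, C=0, D=0, E=0: formula gives 0, F = 0 ✓
  A=0, B=0, C=0, D=0, E=1: formula gives 1, F = 1 ✓
  A=0, B=0, C=0, D=1, E=0: formula gives 1, F = 1 ✓
  A=0, B=0, C=0, D=1, E=1: formula gives 0, F = 0 ✓
  … (the remaining 28 rows also agree.)
All 32 rows match — the expression computes F exactly.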